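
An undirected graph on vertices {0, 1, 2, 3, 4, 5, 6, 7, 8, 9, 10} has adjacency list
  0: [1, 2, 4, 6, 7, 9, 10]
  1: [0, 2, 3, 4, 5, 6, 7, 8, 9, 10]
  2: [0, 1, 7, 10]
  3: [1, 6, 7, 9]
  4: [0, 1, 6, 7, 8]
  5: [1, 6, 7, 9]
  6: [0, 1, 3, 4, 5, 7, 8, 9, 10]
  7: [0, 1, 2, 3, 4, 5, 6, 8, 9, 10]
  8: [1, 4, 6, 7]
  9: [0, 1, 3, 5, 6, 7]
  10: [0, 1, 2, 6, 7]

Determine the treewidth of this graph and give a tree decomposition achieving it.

Treewidth 4.
Bags: B1 = {0, 1, 6, 7, 10}  B2 = {0, 1, 2, 7, 10}  B3 = {0, 1, 6, 7, 9}  B4 = {0, 1, 4, 6, 7}  B5 = {1, 3, 6, 7, 9}  B6 = {1, 4, 6, 7, 8}  B7 = {1, 5, 6, 7, 9}
Tree: B1–B2, B1–B3, B3–B4, B3–B5, B4–B6, B5–B7

Every bag has size at most 5, so the width is 5 − 1 = 4 and tw(G) ≤ 4. Conversely, {0, 1, 2, 7, 10} is a clique of size 5, and the vertices of any clique must share a bag in every tree decomposition; so some bag has ≥ 5 vertices and tw(G) ≥ 4. Combining the bounds, tw(G) = 4.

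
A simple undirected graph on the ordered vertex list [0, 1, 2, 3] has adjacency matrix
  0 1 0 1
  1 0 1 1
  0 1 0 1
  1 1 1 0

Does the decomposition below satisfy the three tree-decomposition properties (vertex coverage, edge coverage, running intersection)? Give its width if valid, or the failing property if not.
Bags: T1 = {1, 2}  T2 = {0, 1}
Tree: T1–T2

No — vertex 3 appears in no bag.

A tree decomposition must satisfy three properties: every vertex lies in some bag; for every edge, both endpoints lie together in some bag; and for every vertex, the bags containing it form a connected subtree. Here vertex 3 appears in no bag, so the decomposition is invalid.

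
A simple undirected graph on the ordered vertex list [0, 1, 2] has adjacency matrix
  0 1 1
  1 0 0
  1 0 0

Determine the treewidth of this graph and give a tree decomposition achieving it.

Treewidth 1.
One such decomposition:
Bags: B1 = {0, 1}  B2 = {0, 2}
Tree: B1–B2

Each bag holds 2 vertices, so the decomposition has width 1, which upper-bounds the treewidth. Since G has at least one edge (e.g. 1–0), it is not an edgeless graph, so tw(G) ≥ 1. Combining the bounds, tw(G) = 1.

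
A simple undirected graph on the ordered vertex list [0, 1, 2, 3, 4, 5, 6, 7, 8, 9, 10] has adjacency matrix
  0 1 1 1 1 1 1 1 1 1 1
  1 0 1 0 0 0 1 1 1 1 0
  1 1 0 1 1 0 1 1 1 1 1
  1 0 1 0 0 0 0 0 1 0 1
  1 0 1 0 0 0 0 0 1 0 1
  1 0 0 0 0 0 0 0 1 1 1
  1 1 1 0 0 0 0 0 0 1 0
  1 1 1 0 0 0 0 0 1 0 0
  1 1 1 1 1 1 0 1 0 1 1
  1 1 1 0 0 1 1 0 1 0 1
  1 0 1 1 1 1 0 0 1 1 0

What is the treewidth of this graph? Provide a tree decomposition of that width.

Treewidth 4.
Bags: B1 = {0, 2, 8, 9, 10}  B2 = {0, 1, 2, 8, 9}  B3 = {0, 2, 3, 8, 10}  B4 = {0, 5, 8, 9, 10}  B5 = {0, 2, 4, 8, 10}  B6 = {0, 1, 2, 6, 9}  B7 = {0, 1, 2, 7, 8}
Tree: B1–B2, B1–B3, B1–B4, B3–B5, B2–B6, B2–B7

Each bag holds 5 vertices, so the decomposition has width 4, which upper-bounds the treewidth. Conversely, {0, 1, 2, 8, 9} is a clique of size 5, and the vertices of any clique must share a bag in every tree decomposition; so some bag has ≥ 5 vertices and tw(G) ≥ 4. Combining the bounds, tw(G) = 4.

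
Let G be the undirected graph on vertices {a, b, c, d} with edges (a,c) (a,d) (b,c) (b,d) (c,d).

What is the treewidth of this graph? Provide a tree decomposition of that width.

Each bag holds 3 vertices, so the decomposition has width 2, which upper-bounds the treewidth. For the lower bound, the 3 vertices {a, c, d} are pairwise adjacent, and any tree decomposition puts a clique entirely inside one bag — forcing width ≥ 2. The upper and lower bounds meet at 2, so that is the treewidth.

Treewidth 2.
One optimal decomposition is:
Bags: B1 = {a, c, d}  B2 = {b, c, d}
Tree: B1–B2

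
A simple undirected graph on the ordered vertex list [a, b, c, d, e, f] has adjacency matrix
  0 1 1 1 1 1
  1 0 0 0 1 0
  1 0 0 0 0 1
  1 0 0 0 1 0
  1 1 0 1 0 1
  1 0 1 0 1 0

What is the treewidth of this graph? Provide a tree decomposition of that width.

Treewidth 2.
One such decomposition:
Bags: B1 = {a, e, f}  B2 = {a, c, f}  B3 = {a, d, e}  B4 = {a, b, e}
Tree: B1–B2, B1–B3, B3–B4

Every bag has size at most 3, so the width is 3 − 1 = 2 and tw(G) ≤ 2. On the other hand G contains the 3-clique {a, d, e}. A clique must lie in a single bag of any decomposition, so no decomposition can have width below 2. Therefore the treewidth is 2.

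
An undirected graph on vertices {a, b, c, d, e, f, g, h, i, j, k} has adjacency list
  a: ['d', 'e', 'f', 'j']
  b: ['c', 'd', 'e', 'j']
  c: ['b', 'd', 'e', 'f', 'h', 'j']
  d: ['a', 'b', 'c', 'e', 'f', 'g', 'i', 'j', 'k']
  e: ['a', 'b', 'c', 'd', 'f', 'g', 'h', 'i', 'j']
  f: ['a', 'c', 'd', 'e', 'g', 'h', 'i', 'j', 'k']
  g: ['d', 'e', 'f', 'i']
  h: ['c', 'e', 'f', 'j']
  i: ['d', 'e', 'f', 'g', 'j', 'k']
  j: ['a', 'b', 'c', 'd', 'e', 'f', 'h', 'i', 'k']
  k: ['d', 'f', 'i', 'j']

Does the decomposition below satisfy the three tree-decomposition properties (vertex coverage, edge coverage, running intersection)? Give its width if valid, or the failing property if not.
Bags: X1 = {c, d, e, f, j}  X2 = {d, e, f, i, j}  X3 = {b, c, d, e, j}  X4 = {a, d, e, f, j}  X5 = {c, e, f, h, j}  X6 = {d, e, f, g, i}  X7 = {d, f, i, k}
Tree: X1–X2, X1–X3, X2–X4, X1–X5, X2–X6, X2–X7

No — edge (j,k) lies in no bag.

A tree decomposition must satisfy three properties: every vertex lies in some bag; for every edge, both endpoints lie together in some bag; and for every vertex, the bags containing it form a connected subtree. Here edge (j,k) lies in no bag, so the decomposition is invalid.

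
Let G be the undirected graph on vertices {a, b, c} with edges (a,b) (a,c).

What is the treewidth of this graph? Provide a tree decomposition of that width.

Treewidth 1.
Bags: B1 = {a, b}  B2 = {a, c}
Tree: B1–B2

Every bag has size at most 2, so the width is 2 − 1 = 1 and tw(G) ≤ 1. Since G has at least one edge (e.g. b–a), it is not an edgeless graph, so tw(G) ≥ 1. Hence tw(G) = 1 exactly.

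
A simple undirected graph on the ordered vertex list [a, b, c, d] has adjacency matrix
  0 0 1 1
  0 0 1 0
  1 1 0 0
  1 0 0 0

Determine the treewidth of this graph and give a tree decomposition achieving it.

Each bag holds 2 vertices, so the decomposition has width 1, which upper-bounds the treewidth. Since G has at least one edge (e.g. d–a), it is not an edgeless graph, so tw(G) ≥ 1. The upper and lower bounds meet at 1, so that is the treewidth.

Treewidth 1.
One such decomposition:
Bags: B1 = {a, d}  B2 = {a, c}  B3 = {b, c}
Tree: B1–B2, B2–B3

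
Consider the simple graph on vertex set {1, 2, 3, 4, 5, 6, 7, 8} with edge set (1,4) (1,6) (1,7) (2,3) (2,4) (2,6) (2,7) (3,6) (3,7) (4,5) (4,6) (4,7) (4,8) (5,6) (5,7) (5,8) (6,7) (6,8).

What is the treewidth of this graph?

A width-3 tree decomposition is:
Bags: B1 = {1, 4, 6, 7}  B2 = {2, 4, 6, 7}  B3 = {4, 5, 6, 7}  B4 = {4, 5, 6, 8}  B5 = {2, 3, 6, 7}
Tree: B1–B2, B1–B3, B3–B4, B2–B5
The largest bag has 4 vertices, giving width 3; this decomposition certifies tw(G) ≤ 3. On the other hand G contains the 4-clique {2, 3, 6, 7}. A clique must lie in a single bag of any decomposition, so no decomposition can have width below 3. The upper and lower bounds meet at 3, so that is the treewidth.

3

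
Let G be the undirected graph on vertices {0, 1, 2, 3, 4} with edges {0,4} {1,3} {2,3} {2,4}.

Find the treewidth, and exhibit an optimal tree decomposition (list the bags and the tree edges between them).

Treewidth 1.
Bags: B1 = {2, 3}  B2 = {1, 3}  B3 = {2, 4}  B4 = {0, 4}
Tree: B1–B2, B1–B3, B3–B4

Every bag has size at most 2, so the width is 2 − 1 = 1 and tw(G) ≤ 1. Since G has at least one edge (e.g. 3–2), it is not an edgeless graph, so tw(G) ≥ 1. Combining the bounds, tw(G) = 1.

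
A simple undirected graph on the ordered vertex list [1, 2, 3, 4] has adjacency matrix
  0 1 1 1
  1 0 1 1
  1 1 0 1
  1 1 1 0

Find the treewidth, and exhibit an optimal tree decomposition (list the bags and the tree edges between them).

Treewidth 3.
Bags: B1 = {1, 2, 3, 4}
Tree: (single bag)

With just one bag of size 4, the width is 4 − 1 = 3, so tw(G) ≤ 3. For the lower bound, the 4 vertices {1, 2, 3, 4} are pairwise adjacent, and any tree decomposition puts a clique entirely inside one bag — forcing width ≥ 3. Hence tw(G) = 3 exactly.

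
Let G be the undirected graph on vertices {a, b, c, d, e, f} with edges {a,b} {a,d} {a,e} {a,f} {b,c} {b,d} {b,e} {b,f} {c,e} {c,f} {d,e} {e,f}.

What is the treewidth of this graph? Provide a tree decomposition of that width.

Treewidth 3.
One such decomposition:
Bags: B1 = {b, c, e, f}  B2 = {a, b, e, f}  B3 = {a, b, d, e}
Tree: B1–B2, B2–B3

The largest bag has 4 vertices, giving width 3; this decomposition certifies tw(G) ≤ 3. Conversely, {a, b, d, e} is a clique of size 4, and the vertices of any clique must share a bag in every tree decomposition; so some bag has ≥ 4 vertices and tw(G) ≥ 3. The upper and lower bounds meet at 3, so that is the treewidth.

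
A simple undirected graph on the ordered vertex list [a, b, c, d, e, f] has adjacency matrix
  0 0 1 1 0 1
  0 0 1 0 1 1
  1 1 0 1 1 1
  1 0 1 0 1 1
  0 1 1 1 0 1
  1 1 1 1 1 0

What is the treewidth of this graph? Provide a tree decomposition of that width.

Each bag holds 4 vertices, so the decomposition has width 3, which upper-bounds the treewidth. On the other hand G contains the 4-clique {c, d, e, f}. A clique must lie in a single bag of any decomposition, so no decomposition can have width below 3. Combining the bounds, tw(G) = 3.

Treewidth 3.
One optimal decomposition is:
Bags: B1 = {a, c, d, f}  B2 = {c, d, e, f}  B3 = {b, c, e, f}
Tree: B1–B2, B2–B3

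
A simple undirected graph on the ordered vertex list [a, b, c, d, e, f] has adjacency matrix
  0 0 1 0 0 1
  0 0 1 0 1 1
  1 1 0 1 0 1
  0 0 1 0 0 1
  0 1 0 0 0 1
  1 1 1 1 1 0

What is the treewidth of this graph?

2

A width-2 tree decomposition is:
Bags: B1 = {b, c, f}  B2 = {a, c, f}  B3 = {c, d, f}  B4 = {b, e, f}
Tree: B1–B2, B2–B3, B1–B4
Each bag holds 3 vertices, so the decomposition has width 2, which upper-bounds the treewidth. For the lower bound, the 3 vertices {b, e, f} are pairwise adjacent, and any tree decomposition puts a clique entirely inside one bag — forcing width ≥ 2. Therefore the treewidth is 2.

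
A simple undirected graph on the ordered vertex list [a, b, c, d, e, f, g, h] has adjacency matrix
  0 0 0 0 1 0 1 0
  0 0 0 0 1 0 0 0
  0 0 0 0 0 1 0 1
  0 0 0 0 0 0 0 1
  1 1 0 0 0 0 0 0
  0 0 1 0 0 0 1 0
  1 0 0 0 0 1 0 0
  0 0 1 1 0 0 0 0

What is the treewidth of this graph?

1

A width-1 tree decomposition is:
Bags: B1 = {b, e}  B2 = {a, e}  B3 = {a, g}  B4 = {f, g}  B5 = {c, f}  B6 = {c, h}  B7 = {d, h}
Tree: B1–B2, B2–B3, B3–B4, B4–B5, B5–B6, B6–B7
Each bag holds 2 vertices, so the decomposition has width 1, which upper-bounds the treewidth. Since G has at least one edge (e.g. b–e), it is not an edgeless graph, so tw(G) ≥ 1. Therefore the treewidth is 1.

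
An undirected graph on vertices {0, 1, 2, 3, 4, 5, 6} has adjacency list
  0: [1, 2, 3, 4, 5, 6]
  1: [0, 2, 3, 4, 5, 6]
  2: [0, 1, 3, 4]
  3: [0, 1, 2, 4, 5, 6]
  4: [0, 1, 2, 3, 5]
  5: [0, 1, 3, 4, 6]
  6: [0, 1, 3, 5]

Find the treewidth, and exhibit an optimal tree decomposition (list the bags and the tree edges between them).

Treewidth 4.
Bags: B1 = {0, 1, 3, 5, 6}  B2 = {0, 1, 3, 4, 5}  B3 = {0, 1, 2, 3, 4}
Tree: B1–B2, B2–B3

The largest bag has 5 vertices, giving width 4; this decomposition certifies tw(G) ≤ 4. For the lower bound, the 5 vertices {0, 1, 2, 3, 4} are pairwise adjacent, and any tree decomposition puts a clique entirely inside one bag — forcing width ≥ 4. Therefore the treewidth is 4.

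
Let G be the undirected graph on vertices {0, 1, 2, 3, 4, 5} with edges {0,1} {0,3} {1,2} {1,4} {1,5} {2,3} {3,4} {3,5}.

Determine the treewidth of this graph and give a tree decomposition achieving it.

Treewidth 2.
One such decomposition:
Bags: B1 = {1, 3, 5}  B2 = {1, 2, 3}  B3 = {0, 1, 3}  B4 = {1, 3, 4}
Tree: B1–B2, B2–B3, B3–B4

The largest bag has 3 vertices, giving width 2; this decomposition certifies tw(G) ≤ 2. Since 5–1–2–3–5 is a cycle in G, G is not acyclic. Forests are exactly the graphs of treewidth ≤ 1, so tw(G) ≥ 2. Hence tw(G) = 2 exactly.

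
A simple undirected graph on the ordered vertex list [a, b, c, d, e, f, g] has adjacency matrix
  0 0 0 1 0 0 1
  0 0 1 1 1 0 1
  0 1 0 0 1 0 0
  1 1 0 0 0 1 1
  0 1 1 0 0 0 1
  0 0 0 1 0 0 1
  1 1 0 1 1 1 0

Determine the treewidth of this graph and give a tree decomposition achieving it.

The largest bag has 3 vertices, giving width 2; this decomposition certifies tw(G) ≤ 2. For the lower bound, the 3 vertices {d, f, g} are pairwise adjacent, and any tree decomposition puts a clique entirely inside one bag — forcing width ≥ 2. Therefore the treewidth is 2.

Treewidth 2.
One optimal decomposition is:
Bags: B1 = {b, d, g}  B2 = {b, e, g}  B3 = {d, f, g}  B4 = {b, c, e}  B5 = {a, d, g}
Tree: B1–B2, B1–B3, B2–B4, B1–B5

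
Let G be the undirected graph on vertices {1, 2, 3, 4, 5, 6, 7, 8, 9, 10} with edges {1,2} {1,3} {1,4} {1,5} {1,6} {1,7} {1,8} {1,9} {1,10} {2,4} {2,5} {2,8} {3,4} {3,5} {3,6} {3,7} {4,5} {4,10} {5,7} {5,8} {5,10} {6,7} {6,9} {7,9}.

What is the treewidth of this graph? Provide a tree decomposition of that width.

Each bag holds 4 vertices, so the decomposition has width 3, which upper-bounds the treewidth. For the lower bound, the 4 vertices {1, 6, 7, 9} are pairwise adjacent, and any tree decomposition puts a clique entirely inside one bag — forcing width ≥ 3. The upper and lower bounds meet at 3, so that is the treewidth.

Treewidth 3.
Bags: B1 = {1, 3, 4, 5}  B2 = {1, 2, 4, 5}  B3 = {1, 3, 5, 7}  B4 = {1, 2, 5, 8}  B5 = {1, 3, 6, 7}  B6 = {1, 4, 5, 10}  B7 = {1, 6, 7, 9}
Tree: B1–B2, B1–B3, B2–B4, B3–B5, B2–B6, B5–B7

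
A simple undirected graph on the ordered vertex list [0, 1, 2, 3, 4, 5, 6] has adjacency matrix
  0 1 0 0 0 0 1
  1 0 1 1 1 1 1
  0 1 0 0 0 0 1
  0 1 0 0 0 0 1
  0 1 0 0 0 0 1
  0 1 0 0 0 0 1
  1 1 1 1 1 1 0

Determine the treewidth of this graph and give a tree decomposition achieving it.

The largest bag has 3 vertices, giving width 2; this decomposition certifies tw(G) ≤ 2. Conversely, {0, 1, 6} is a clique of size 3, and the vertices of any clique must share a bag in every tree decomposition; so some bag has ≥ 3 vertices and tw(G) ≥ 2. Combining the bounds, tw(G) = 2.

Treewidth 2.
One such decomposition:
Bags: B1 = {1, 2, 6}  B2 = {1, 5, 6}  B3 = {1, 4, 6}  B4 = {1, 3, 6}  B5 = {0, 1, 6}
Tree: B1–B2, B2–B3, B1–B4, B4–B5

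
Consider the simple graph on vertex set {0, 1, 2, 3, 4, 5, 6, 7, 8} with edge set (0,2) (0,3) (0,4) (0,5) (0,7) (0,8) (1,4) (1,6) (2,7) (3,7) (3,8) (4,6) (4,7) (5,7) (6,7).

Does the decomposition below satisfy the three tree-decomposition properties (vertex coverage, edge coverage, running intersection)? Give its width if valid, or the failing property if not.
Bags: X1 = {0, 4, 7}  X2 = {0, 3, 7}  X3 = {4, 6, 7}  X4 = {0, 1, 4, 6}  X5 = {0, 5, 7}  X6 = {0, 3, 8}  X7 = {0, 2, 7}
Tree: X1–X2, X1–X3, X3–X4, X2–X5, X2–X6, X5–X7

A tree decomposition must satisfy three properties: every vertex lies in some bag; for every edge, both endpoints lie together in some bag; and for every vertex, the bags containing it form a connected subtree. Here bags containing vertex 0 are not connected in the tree, so the decomposition is invalid.

No — bags containing vertex 0 are not connected in the tree.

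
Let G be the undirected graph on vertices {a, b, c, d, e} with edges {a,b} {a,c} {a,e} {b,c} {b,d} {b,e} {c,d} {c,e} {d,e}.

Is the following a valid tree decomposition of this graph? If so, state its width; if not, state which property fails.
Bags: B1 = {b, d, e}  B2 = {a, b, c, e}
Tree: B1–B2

No — edge (c,d) lies in no bag.

A tree decomposition must satisfy three properties: every vertex lies in some bag; for every edge, both endpoints lie together in some bag; and for every vertex, the bags containing it form a connected subtree. Here edge (c,d) lies in no bag, so the decomposition is invalid.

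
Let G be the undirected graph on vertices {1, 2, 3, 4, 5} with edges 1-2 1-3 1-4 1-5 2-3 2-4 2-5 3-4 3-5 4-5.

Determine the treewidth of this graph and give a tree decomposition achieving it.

Treewidth 4.
One optimal decomposition is:
Bags: B1 = {1, 2, 3, 4, 5}
Tree: (single bag)

With just one bag of size 5, the width is 5 − 1 = 4, so tw(G) ≤ 4. On the other hand G contains the 5-clique {1, 2, 3, 4, 5}. A clique must lie in a single bag of any decomposition, so no decomposition can have width below 4. The upper and lower bounds meet at 4, so that is the treewidth.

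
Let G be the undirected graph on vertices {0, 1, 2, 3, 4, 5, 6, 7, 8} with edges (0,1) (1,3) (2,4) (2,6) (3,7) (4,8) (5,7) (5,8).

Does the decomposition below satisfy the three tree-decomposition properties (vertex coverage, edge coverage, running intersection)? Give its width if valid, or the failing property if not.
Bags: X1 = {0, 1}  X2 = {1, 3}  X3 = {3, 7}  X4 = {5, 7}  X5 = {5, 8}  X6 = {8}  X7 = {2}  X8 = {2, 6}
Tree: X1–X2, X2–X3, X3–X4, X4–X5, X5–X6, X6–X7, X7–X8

No — vertex 4 appears in no bag.

A tree decomposition must satisfy three properties: every vertex lies in some bag; for every edge, both endpoints lie together in some bag; and for every vertex, the bags containing it form a connected subtree. Here vertex 4 appears in no bag, so the decomposition is invalid.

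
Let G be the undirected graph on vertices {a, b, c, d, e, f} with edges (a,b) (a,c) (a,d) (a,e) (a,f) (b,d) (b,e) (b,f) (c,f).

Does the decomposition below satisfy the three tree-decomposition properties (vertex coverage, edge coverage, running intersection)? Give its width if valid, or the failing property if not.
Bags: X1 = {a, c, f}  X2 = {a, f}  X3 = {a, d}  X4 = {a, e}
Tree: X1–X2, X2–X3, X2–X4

No — vertex b appears in no bag.

A tree decomposition must satisfy three properties: every vertex lies in some bag; for every edge, both endpoints lie together in some bag; and for every vertex, the bags containing it form a connected subtree. Here vertex b appears in no bag, so the decomposition is invalid.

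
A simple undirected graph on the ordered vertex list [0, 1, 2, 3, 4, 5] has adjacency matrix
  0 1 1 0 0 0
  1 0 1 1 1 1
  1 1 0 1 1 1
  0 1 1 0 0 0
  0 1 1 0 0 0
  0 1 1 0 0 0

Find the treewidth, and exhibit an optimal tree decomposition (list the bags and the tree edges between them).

The largest bag has 3 vertices, giving width 2; this decomposition certifies tw(G) ≤ 2. On the other hand G contains the 3-clique {0, 1, 2}. A clique must lie in a single bag of any decomposition, so no decomposition can have width below 2. Therefore the treewidth is 2.

Treewidth 2.
One such decomposition:
Bags: B1 = {0, 1, 2}  B2 = {1, 2, 3}  B3 = {1, 2, 5}  B4 = {1, 2, 4}
Tree: B1–B2, B2–B3, B2–B4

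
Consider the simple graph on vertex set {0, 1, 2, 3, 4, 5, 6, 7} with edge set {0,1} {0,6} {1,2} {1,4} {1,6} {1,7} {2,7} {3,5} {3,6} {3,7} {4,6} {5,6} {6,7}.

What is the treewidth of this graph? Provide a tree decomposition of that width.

Treewidth 2.
Bags: B1 = {3, 6, 7}  B2 = {1, 6, 7}  B3 = {1, 4, 6}  B4 = {1, 2, 7}  B5 = {3, 5, 6}  B6 = {0, 1, 6}
Tree: B1–B2, B2–B3, B2–B4, B1–B5, B2–B6

The largest bag has 3 vertices, giving width 2; this decomposition certifies tw(G) ≤ 2. Conversely, {1, 2, 7} is a clique of size 3, and the vertices of any clique must share a bag in every tree decomposition; so some bag has ≥ 3 vertices and tw(G) ≥ 2. The upper and lower bounds meet at 2, so that is the treewidth.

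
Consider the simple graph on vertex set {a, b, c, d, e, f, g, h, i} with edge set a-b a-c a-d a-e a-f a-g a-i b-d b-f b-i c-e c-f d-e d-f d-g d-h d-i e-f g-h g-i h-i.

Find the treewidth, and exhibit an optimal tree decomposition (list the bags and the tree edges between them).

Treewidth 3.
One optimal decomposition is:
Bags: B1 = {a, b, d, f}  B2 = {a, d, e, f}  B3 = {a, b, d, i}  B4 = {a, c, e, f}  B5 = {a, d, g, i}  B6 = {d, g, h, i}
Tree: B1–B2, B1–B3, B2–B4, B3–B5, B5–B6

The largest bag has 4 vertices, giving width 3; this decomposition certifies tw(G) ≤ 3. Conversely, {d, g, h, i} is a clique of size 4, and the vertices of any clique must share a bag in every tree decomposition; so some bag has ≥ 4 vertices and tw(G) ≥ 3. Therefore the treewidth is 3.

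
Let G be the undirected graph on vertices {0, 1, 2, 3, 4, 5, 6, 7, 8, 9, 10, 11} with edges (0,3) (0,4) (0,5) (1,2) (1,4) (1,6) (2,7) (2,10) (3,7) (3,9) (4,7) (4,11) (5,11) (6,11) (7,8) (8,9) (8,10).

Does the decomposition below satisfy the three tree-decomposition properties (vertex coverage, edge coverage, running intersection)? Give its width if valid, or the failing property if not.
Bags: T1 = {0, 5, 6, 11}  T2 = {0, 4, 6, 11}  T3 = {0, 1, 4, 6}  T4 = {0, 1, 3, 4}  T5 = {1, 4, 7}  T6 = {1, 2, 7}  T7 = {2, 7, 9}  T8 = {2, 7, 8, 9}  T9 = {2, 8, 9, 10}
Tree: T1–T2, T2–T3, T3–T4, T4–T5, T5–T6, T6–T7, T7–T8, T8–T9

A tree decomposition must satisfy three properties: every vertex lies in some bag; for every edge, both endpoints lie together in some bag; and for every vertex, the bags containing it form a connected subtree. Here edge (3,7) lies in no bag, so the decomposition is invalid.

No — edge (3,7) lies in no bag.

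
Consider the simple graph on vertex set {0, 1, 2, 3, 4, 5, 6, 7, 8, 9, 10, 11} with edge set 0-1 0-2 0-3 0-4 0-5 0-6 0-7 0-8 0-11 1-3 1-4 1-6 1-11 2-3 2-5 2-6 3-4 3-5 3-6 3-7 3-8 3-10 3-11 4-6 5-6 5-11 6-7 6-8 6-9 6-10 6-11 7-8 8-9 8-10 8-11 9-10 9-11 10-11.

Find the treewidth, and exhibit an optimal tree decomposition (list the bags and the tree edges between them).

Treewidth 4.
Bags: B1 = {0, 1, 3, 6, 11}  B2 = {0, 3, 6, 8, 11}  B3 = {0, 1, 3, 4, 6}  B4 = {0, 3, 5, 6, 11}  B5 = {3, 6, 8, 10, 11}  B6 = {0, 3, 6, 7, 8}  B7 = {6, 8, 9, 10, 11}  B8 = {0, 2, 3, 5, 6}
Tree: B1–B2, B1–B3, B2–B4, B2–B5, B2–B6, B5–B7, B4–B8

Every bag has size at most 5, so the width is 5 − 1 = 4 and tw(G) ≤ 4. On the other hand G contains the 5-clique {6, 8, 9, 10, 11}. A clique must lie in a single bag of any decomposition, so no decomposition can have width below 4. Therefore the treewidth is 4.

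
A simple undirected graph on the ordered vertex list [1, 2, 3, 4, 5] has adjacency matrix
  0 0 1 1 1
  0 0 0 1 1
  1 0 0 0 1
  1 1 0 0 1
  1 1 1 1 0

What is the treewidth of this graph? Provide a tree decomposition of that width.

Every bag has size at most 3, so the width is 3 − 1 = 2 and tw(G) ≤ 2. On the other hand G contains the 3-clique {1, 3, 5}. A clique must lie in a single bag of any decomposition, so no decomposition can have width below 2. Therefore the treewidth is 2.

Treewidth 2.
One such decomposition:
Bags: B1 = {1, 4, 5}  B2 = {1, 3, 5}  B3 = {2, 4, 5}
Tree: B1–B2, B1–B3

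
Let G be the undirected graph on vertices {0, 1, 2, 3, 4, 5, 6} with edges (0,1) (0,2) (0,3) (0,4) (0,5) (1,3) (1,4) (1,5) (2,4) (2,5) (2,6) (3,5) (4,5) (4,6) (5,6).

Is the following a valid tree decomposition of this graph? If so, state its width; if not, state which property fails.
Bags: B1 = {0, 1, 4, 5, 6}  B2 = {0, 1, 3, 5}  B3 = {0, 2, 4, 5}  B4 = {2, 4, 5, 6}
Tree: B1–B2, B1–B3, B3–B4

A tree decomposition must satisfy three properties: every vertex lies in some bag; for every edge, both endpoints lie together in some bag; and for every vertex, the bags containing it form a connected subtree. Here bags containing vertex 6 are not connected in the tree, so the decomposition is invalid.

No — bags containing vertex 6 are not connected in the tree.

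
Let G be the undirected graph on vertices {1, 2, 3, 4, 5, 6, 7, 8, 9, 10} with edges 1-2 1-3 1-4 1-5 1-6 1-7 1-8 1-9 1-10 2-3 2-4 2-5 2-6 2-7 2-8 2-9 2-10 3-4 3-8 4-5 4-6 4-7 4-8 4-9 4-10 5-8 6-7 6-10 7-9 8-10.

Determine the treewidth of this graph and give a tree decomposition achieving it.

Every bag has size at most 5, so the width is 5 − 1 = 4 and tw(G) ≤ 4. Conversely, {1, 2, 4, 8, 10} is a clique of size 5, and the vertices of any clique must share a bag in every tree decomposition; so some bag has ≥ 5 vertices and tw(G) ≥ 4. The upper and lower bounds meet at 4, so that is the treewidth.

Treewidth 4.
One such decomposition:
Bags: B1 = {1, 2, 4, 6, 7}  B2 = {1, 2, 4, 7, 9}  B3 = {1, 2, 4, 6, 10}  B4 = {1, 2, 4, 8, 10}  B5 = {1, 2, 4, 5, 8}  B6 = {1, 2, 3, 4, 8}
Tree: B1–B2, B1–B3, B3–B4, B4–B5, B4–B6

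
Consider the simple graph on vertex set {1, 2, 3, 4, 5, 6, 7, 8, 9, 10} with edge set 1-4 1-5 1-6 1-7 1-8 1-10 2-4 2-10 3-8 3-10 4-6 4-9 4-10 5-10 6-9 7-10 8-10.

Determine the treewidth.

2

A width-2 tree decomposition is:
Bags: B1 = {1, 4, 10}  B2 = {1, 8, 10}  B3 = {3, 8, 10}  B4 = {1, 7, 10}  B5 = {1, 5, 10}  B6 = {1, 4, 6}  B7 = {4, 6, 9}  B8 = {2, 4, 10}
Tree: B1–B2, B2–B3, B1–B4, B2–B5, B1–B6, B6–B7, B1–B8
Each bag holds 3 vertices, so the decomposition has width 2, which upper-bounds the treewidth. Conversely, {4, 6, 9} is a clique of size 3, and the vertices of any clique must share a bag in every tree decomposition; so some bag has ≥ 3 vertices and tw(G) ≥ 2. Combining the bounds, tw(G) = 2.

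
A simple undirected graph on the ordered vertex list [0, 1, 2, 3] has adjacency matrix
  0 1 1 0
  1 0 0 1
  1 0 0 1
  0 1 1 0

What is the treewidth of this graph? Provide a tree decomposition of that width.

Treewidth 2.
One such decomposition:
Bags: B1 = {0, 1, 3}  B2 = {0, 2, 3}
Tree: B1–B2

The largest bag has 3 vertices, giving width 2; this decomposition certifies tw(G) ≤ 2. Since 0–1–3–2–0 is a cycle in G, G is not acyclic. Forests are exactly the graphs of treewidth ≤ 1, so tw(G) ≥ 2. The upper and lower bounds meet at 2, so that is the treewidth.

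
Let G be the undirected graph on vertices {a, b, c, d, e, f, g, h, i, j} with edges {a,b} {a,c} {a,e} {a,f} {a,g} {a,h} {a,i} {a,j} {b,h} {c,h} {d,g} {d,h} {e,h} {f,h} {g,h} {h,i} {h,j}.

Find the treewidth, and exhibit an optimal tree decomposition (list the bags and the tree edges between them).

Treewidth 2.
Bags: B1 = {a, f, h}  B2 = {a, e, h}  B3 = {a, g, h}  B4 = {a, b, h}  B5 = {d, g, h}  B6 = {a, h, i}  B7 = {a, c, h}  B8 = {a, h, j}
Tree: B1–B2, B2–B3, B2–B4, B3–B5, B3–B6, B6–B7, B7–B8

The largest bag has 3 vertices, giving width 2; this decomposition certifies tw(G) ≤ 2. For the lower bound, the 3 vertices {d, g, h} are pairwise adjacent, and any tree decomposition puts a clique entirely inside one bag — forcing width ≥ 2. Therefore the treewidth is 2.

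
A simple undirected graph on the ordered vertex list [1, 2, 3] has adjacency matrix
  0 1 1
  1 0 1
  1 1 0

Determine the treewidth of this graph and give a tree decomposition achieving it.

Treewidth 2.
Bags: B1 = {1, 2, 3}
Tree: (single bag)

With just one bag of size 3, the width is 3 − 1 = 2, so tw(G) ≤ 2. On the other hand G contains the 3-clique {1, 2, 3}. A clique must lie in a single bag of any decomposition, so no decomposition can have width below 2. The upper and lower bounds meet at 2, so that is the treewidth.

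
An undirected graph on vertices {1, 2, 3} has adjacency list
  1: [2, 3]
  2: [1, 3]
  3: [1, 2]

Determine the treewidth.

2

A width-2 tree decomposition is:
Bags: B1 = {1, 2, 3}
Tree: (single bag)
A single bag containing all 3 vertices is trivially a valid decomposition of width 2. For the lower bound, the 3 vertices {1, 2, 3} are pairwise adjacent, and any tree decomposition puts a clique entirely inside one bag — forcing width ≥ 2. Hence tw(G) = 2 exactly.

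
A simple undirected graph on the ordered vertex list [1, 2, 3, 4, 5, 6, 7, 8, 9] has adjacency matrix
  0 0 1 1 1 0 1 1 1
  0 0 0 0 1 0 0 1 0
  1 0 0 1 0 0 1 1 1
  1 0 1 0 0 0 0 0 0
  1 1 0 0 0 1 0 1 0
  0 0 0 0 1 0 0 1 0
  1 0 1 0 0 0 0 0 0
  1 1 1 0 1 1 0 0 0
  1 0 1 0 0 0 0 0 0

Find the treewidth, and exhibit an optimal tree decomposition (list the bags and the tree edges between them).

The largest bag has 3 vertices, giving width 2; this decomposition certifies tw(G) ≤ 2. On the other hand G contains the 3-clique {1, 3, 8}. A clique must lie in a single bag of any decomposition, so no decomposition can have width below 2. The upper and lower bounds meet at 2, so that is the treewidth.

Treewidth 2.
One optimal decomposition is:
Bags: B1 = {1, 3, 4}  B2 = {1, 3, 8}  B3 = {1, 5, 8}  B4 = {1, 3, 7}  B5 = {1, 3, 9}  B6 = {2, 5, 8}  B7 = {5, 6, 8}
Tree: B1–B2, B2–B3, B1–B4, B2–B5, B3–B6, B3–B7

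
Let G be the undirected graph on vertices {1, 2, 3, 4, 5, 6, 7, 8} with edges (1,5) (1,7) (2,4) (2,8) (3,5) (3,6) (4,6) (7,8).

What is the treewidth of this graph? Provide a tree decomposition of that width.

Treewidth 2.
Bags: B1 = {1, 3, 5}  B2 = {1, 3, 7}  B3 = {3, 7, 8}  B4 = {2, 3, 8}  B5 = {2, 3, 4}  B6 = {3, 4, 6}
Tree: B1–B2, B2–B3, B3–B4, B4–B5, B5–B6

Every bag has size at most 3, so the width is 3 − 1 = 2 and tw(G) ≤ 2. Since 3–5–1–7–8–2–4–6–3 is a cycle in G, G is not acyclic. Forests are exactly the graphs of treewidth ≤ 1, so tw(G) ≥ 2. Combining the bounds, tw(G) = 2.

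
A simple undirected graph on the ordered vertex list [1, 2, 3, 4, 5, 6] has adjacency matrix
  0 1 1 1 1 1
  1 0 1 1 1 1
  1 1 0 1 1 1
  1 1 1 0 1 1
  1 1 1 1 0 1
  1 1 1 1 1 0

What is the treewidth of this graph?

A width-5 tree decomposition is:
Bags: B1 = {1, 2, 3, 4, 5, 6}
Tree: (single bag)
With just one bag of size 6, the width is 6 − 1 = 5, so tw(G) ≤ 5. Conversely, {1, 2, 3, 4, 5, 6} is a clique of size 6, and the vertices of any clique must share a bag in every tree decomposition; so some bag has ≥ 6 vertices and tw(G) ≥ 5. The upper and lower bounds meet at 5, so that is the treewidth.

5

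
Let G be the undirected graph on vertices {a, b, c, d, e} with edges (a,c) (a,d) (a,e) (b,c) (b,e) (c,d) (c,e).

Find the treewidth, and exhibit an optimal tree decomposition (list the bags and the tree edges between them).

Each bag holds 3 vertices, so the decomposition has width 2, which upper-bounds the treewidth. Conversely, {a, c, d} is a clique of size 3, and the vertices of any clique must share a bag in every tree decomposition; so some bag has ≥ 3 vertices and tw(G) ≥ 2. Hence tw(G) = 2 exactly.

Treewidth 2.
One such decomposition:
Bags: B1 = {a, c, e}  B2 = {b, c, e}  B3 = {a, c, d}
Tree: B1–B2, B1–B3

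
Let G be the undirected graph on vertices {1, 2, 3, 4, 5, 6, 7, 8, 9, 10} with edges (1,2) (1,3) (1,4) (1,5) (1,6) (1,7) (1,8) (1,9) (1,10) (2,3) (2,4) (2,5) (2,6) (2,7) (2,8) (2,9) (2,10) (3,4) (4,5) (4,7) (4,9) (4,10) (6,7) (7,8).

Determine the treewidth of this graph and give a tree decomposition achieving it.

Every bag has size at most 4, so the width is 4 − 1 = 3 and tw(G) ≤ 3. For the lower bound, the 4 vertices {1, 2, 7, 8} are pairwise adjacent, and any tree decomposition puts a clique entirely inside one bag — forcing width ≥ 3. Hence tw(G) = 3 exactly.

Treewidth 3.
One such decomposition:
Bags: B1 = {1, 2, 3, 4}  B2 = {1, 2, 4, 7}  B3 = {1, 2, 4, 10}  B4 = {1, 2, 4, 9}  B5 = {1, 2, 7, 8}  B6 = {1, 2, 4, 5}  B7 = {1, 2, 6, 7}
Tree: B1–B2, B2–B3, B1–B4, B2–B5, B3–B6, B2–B7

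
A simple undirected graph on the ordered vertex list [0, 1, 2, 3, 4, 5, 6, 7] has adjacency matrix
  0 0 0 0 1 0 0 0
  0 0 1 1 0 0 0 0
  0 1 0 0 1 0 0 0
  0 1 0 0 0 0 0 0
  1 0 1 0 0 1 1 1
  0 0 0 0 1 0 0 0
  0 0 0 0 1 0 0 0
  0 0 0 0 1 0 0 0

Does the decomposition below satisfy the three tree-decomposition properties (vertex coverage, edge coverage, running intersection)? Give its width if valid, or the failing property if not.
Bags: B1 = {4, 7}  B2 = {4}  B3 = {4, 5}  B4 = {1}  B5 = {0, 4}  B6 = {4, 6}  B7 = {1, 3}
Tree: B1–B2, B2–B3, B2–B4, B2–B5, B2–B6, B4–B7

No — vertex 2 appears in no bag.

A tree decomposition must satisfy three properties: every vertex lies in some bag; for every edge, both endpoints lie together in some bag; and for every vertex, the bags containing it form a connected subtree. Here vertex 2 appears in no bag, so the decomposition is invalid.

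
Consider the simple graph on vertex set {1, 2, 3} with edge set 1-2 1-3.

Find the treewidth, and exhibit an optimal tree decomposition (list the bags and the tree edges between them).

Treewidth 1.
One optimal decomposition is:
Bags: B1 = {1, 3}  B2 = {1, 2}
Tree: B1–B2

The largest bag has 2 vertices, giving width 1; this decomposition certifies tw(G) ≤ 1. G has an edge, so its treewidth is at least 1. Therefore the treewidth is 1.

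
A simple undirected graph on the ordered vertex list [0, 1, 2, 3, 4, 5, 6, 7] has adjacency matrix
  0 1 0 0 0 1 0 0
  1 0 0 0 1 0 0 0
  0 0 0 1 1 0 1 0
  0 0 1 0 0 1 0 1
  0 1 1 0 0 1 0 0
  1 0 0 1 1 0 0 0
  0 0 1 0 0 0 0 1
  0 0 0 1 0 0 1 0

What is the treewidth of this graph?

2

A width-2 tree decomposition is:
Bags: B1 = {3, 6, 7}  B2 = {2, 3, 6}  B3 = {2, 3, 5}  B4 = {2, 4, 5}  B5 = {0, 4, 5}  B6 = {0, 1, 4}
Tree: B1–B2, B2–B3, B3–B4, B4–B5, B5–B6
Each bag holds 3 vertices, so the decomposition has width 2, which upper-bounds the treewidth. The edges 7–6–2–3–7 form a cycle, so G is not a tree and its treewidth is at least 2. Therefore the treewidth is 2.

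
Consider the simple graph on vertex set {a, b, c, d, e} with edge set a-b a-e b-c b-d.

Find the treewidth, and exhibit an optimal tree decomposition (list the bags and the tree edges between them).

Treewidth 1.
One such decomposition:
Bags: B1 = {b, c}  B2 = {b, d}  B3 = {a, b}  B4 = {a, e}
Tree: B1–B2, B2–B3, B3–B4

The largest bag has 2 vertices, giving width 1; this decomposition certifies tw(G) ≤ 1. Any graph with an edge has treewidth ≥ 1, and G has the edge c–b. Combining the bounds, tw(G) = 1.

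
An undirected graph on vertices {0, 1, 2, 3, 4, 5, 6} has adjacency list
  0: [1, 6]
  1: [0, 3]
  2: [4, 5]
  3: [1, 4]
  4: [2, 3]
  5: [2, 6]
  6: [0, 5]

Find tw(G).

A width-2 tree decomposition is:
Bags: B1 = {0, 1, 6}  B2 = {1, 5, 6}  B3 = {1, 2, 5}  B4 = {1, 2, 4}  B5 = {1, 3, 4}
Tree: B1–B2, B2–B3, B3–B4, B4–B5
The largest bag has 3 vertices, giving width 2; this decomposition certifies tw(G) ≤ 2. For the lower bound, G contains the cycle 1–0–6–5–2–4–3–1, so G is not a forest; only forests have treewidth ≤ 1, hence tw(G) ≥ 2. Hence tw(G) = 2 exactly.

2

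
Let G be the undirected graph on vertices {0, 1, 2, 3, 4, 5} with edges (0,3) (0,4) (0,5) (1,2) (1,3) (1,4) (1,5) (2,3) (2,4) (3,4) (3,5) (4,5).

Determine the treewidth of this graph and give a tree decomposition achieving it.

Treewidth 3.
Bags: B1 = {1, 2, 3, 4}  B2 = {1, 3, 4, 5}  B3 = {0, 3, 4, 5}
Tree: B1–B2, B2–B3

The largest bag has 4 vertices, giving width 3; this decomposition certifies tw(G) ≤ 3. Conversely, {0, 3, 4, 5} is a clique of size 4, and the vertices of any clique must share a bag in every tree decomposition; so some bag has ≥ 4 vertices and tw(G) ≥ 3. Combining the bounds, tw(G) = 3.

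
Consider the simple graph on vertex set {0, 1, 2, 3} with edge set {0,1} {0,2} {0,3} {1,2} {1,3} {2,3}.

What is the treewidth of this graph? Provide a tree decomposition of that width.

With just one bag of size 4, the width is 4 − 1 = 3, so tw(G) ≤ 3. For the lower bound, the 4 vertices {0, 1, 2, 3} are pairwise adjacent, and any tree decomposition puts a clique entirely inside one bag — forcing width ≥ 3. Therefore the treewidth is 3.

Treewidth 3.
Bags: B1 = {0, 1, 2, 3}
Tree: (single bag)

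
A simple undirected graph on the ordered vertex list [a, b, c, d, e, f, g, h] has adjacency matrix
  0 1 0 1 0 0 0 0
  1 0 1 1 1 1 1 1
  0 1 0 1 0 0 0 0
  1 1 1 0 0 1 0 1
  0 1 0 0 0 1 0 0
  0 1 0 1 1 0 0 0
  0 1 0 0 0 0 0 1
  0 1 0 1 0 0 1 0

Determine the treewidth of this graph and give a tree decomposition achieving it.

Treewidth 2.
One such decomposition:
Bags: B1 = {b, d, h}  B2 = {a, b, d}  B3 = {b, c, d}  B4 = {b, g, h}  B5 = {b, d, f}  B6 = {b, e, f}
Tree: B1–B2, B1–B3, B1–B4, B3–B5, B5–B6

Each bag holds 3 vertices, so the decomposition has width 2, which upper-bounds the treewidth. For the lower bound, the 3 vertices {b, d, h} are pairwise adjacent, and any tree decomposition puts a clique entirely inside one bag — forcing width ≥ 2. Combining the bounds, tw(G) = 2.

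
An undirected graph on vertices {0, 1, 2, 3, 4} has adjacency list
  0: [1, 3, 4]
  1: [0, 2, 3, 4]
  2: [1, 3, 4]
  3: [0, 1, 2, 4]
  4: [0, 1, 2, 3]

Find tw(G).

A width-3 tree decomposition is:
Bags: B1 = {1, 2, 3, 4}  B2 = {0, 1, 3, 4}
Tree: B1–B2
Each bag holds 4 vertices, so the decomposition has width 3, which upper-bounds the treewidth. On the other hand G contains the 4-clique {0, 1, 3, 4}. A clique must lie in a single bag of any decomposition, so no decomposition can have width below 3. The upper and lower bounds meet at 3, so that is the treewidth.

3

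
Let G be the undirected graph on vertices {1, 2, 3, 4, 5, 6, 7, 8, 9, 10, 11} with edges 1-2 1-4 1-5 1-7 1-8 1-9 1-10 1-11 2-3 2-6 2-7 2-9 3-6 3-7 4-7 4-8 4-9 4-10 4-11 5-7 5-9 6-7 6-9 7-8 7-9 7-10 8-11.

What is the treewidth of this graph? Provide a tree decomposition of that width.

Treewidth 3.
Bags: B1 = {1, 2, 7, 9}  B2 = {1, 5, 7, 9}  B3 = {2, 6, 7, 9}  B4 = {1, 4, 7, 9}  B5 = {1, 4, 7, 8}  B6 = {1, 4, 7, 10}  B7 = {1, 4, 8, 11}  B8 = {2, 3, 6, 7}
Tree: B1–B2, B1–B3, B2–B4, B4–B5, B4–B6, B5–B7, B3–B8

Each bag holds 4 vertices, so the decomposition has width 3, which upper-bounds the treewidth. For the lower bound, the 4 vertices {1, 4, 8, 11} are pairwise adjacent, and any tree decomposition puts a clique entirely inside one bag — forcing width ≥ 3. Therefore the treewidth is 3.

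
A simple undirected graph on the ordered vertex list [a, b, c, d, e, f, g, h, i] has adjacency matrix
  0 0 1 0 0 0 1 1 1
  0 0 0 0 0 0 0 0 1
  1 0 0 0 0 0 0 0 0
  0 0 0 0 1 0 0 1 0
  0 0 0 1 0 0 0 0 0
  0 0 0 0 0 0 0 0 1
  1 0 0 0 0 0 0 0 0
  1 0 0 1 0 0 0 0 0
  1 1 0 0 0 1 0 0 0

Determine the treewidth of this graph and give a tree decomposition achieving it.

Treewidth 1.
Bags: B1 = {a, g}  B2 = {a, h}  B3 = {a, i}  B4 = {a, c}  B5 = {f, i}  B6 = {d, h}  B7 = {d, e}  B8 = {b, i}
Tree: B1–B2, B1–B3, B2–B4, B3–B5, B2–B6, B6–B7, B5–B8

Every bag has size at most 2, so the width is 2 − 1 = 1 and tw(G) ≤ 1. Since G has at least one edge (e.g. g–a), it is not an edgeless graph, so tw(G) ≥ 1. The upper and lower bounds meet at 1, so that is the treewidth.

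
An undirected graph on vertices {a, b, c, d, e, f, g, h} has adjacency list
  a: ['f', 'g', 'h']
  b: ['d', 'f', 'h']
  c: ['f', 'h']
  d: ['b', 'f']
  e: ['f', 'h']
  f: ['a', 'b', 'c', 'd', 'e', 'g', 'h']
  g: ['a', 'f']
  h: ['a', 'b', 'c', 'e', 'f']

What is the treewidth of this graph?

A width-2 tree decomposition is:
Bags: B1 = {b, d, f}  B2 = {b, f, h}  B3 = {a, f, h}  B4 = {a, f, g}  B5 = {e, f, h}  B6 = {c, f, h}
Tree: B1–B2, B2–B3, B3–B4, B3–B5, B5–B6
Each bag holds 3 vertices, so the decomposition has width 2, which upper-bounds the treewidth. For the lower bound, the 3 vertices {b, d, f} are pairwise adjacent, and any tree decomposition puts a clique entirely inside one bag — forcing width ≥ 2. Combining the bounds, tw(G) = 2.

2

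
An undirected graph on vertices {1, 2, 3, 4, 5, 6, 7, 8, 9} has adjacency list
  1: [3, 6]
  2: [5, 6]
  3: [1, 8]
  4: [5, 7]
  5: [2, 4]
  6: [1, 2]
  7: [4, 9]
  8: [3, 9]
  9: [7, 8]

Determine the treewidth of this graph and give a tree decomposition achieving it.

Every bag has size at most 3, so the width is 3 − 1 = 2 and tw(G) ≤ 2. The edges 9–7–4–5–2–6–1–3–8–9 form a cycle, so G is not a tree and its treewidth is at least 2. Combining the bounds, tw(G) = 2.

Treewidth 2.
Bags: B1 = {4, 7, 9}  B2 = {4, 5, 9}  B3 = {2, 5, 9}  B4 = {2, 6, 9}  B5 = {1, 6, 9}  B6 = {1, 3, 9}  B7 = {3, 8, 9}
Tree: B1–B2, B2–B3, B3–B4, B4–B5, B5–B6, B6–B7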